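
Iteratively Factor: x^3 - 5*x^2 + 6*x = (x - 2)*(x^2 - 3*x) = x*(x - 2)*(x - 3)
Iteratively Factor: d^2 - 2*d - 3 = (d - 3)*(d + 1)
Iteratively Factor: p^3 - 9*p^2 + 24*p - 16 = (p - 4)*(p^2 - 5*p + 4) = (p - 4)*(p - 1)*(p - 4)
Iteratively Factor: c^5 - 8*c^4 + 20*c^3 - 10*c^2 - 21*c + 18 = (c + 1)*(c^4 - 9*c^3 + 29*c^2 - 39*c + 18) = (c - 1)*(c + 1)*(c^3 - 8*c^2 + 21*c - 18) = (c - 2)*(c - 1)*(c + 1)*(c^2 - 6*c + 9) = (c - 3)*(c - 2)*(c - 1)*(c + 1)*(c - 3)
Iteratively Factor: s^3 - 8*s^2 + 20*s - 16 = (s - 2)*(s^2 - 6*s + 8) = (s - 2)^2*(s - 4)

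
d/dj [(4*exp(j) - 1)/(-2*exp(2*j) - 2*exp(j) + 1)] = (8*exp(2*j) - 4*exp(j) + 2)*exp(j)/(4*exp(4*j) + 8*exp(3*j) - 4*exp(j) + 1)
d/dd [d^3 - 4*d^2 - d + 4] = 3*d^2 - 8*d - 1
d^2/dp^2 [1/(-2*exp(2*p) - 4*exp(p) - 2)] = (1 - 2*exp(p))*exp(p)/(exp(4*p) + 4*exp(3*p) + 6*exp(2*p) + 4*exp(p) + 1)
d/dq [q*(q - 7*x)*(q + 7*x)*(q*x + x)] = x*(4*q^3 + 3*q^2 - 98*q*x^2 - 49*x^2)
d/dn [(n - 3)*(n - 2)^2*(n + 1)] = 4*n^3 - 18*n^2 + 18*n + 4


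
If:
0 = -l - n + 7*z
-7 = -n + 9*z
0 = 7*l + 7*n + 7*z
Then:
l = -7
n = 7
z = 0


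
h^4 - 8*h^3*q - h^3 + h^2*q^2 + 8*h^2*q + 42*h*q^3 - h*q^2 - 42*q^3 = (h - 1)*(h - 7*q)*(h - 3*q)*(h + 2*q)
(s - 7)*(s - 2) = s^2 - 9*s + 14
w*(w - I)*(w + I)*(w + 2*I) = w^4 + 2*I*w^3 + w^2 + 2*I*w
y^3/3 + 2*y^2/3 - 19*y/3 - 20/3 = (y/3 + 1/3)*(y - 4)*(y + 5)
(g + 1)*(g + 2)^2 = g^3 + 5*g^2 + 8*g + 4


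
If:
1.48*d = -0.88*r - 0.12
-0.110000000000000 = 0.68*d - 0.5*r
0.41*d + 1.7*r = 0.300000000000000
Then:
No Solution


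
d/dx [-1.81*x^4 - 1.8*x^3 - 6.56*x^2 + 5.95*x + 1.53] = -7.24*x^3 - 5.4*x^2 - 13.12*x + 5.95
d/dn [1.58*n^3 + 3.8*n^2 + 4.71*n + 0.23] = 4.74*n^2 + 7.6*n + 4.71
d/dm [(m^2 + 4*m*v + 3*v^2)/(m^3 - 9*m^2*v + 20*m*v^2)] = (-m^4 - 8*m^3*v + 47*m^2*v^2 + 54*m*v^3 - 60*v^4)/(m^2*(m^4 - 18*m^3*v + 121*m^2*v^2 - 360*m*v^3 + 400*v^4))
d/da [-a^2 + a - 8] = 1 - 2*a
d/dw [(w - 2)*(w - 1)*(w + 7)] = 3*w^2 + 8*w - 19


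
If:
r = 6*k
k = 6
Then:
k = 6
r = 36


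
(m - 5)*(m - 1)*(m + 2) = m^3 - 4*m^2 - 7*m + 10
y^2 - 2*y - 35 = (y - 7)*(y + 5)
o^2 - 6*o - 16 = (o - 8)*(o + 2)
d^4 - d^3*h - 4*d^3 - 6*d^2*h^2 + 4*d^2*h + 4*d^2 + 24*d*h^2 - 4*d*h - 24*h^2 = (d - 2)^2*(d - 3*h)*(d + 2*h)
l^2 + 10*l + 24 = (l + 4)*(l + 6)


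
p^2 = p^2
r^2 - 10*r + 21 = (r - 7)*(r - 3)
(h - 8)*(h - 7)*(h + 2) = h^3 - 13*h^2 + 26*h + 112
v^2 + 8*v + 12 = (v + 2)*(v + 6)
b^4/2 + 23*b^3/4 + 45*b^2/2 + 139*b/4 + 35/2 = (b/2 + 1)*(b + 1)*(b + 7/2)*(b + 5)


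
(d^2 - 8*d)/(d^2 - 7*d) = (d - 8)/(d - 7)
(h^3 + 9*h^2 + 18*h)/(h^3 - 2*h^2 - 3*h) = (h^2 + 9*h + 18)/(h^2 - 2*h - 3)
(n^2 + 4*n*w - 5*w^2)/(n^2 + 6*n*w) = (n^2 + 4*n*w - 5*w^2)/(n*(n + 6*w))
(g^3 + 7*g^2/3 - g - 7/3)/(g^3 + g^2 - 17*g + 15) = (3*g^2 + 10*g + 7)/(3*(g^2 + 2*g - 15))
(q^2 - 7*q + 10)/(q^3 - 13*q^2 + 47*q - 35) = (q - 2)/(q^2 - 8*q + 7)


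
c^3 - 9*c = c*(c - 3)*(c + 3)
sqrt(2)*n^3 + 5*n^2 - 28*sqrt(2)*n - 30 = (n - 3*sqrt(2))*(n + 5*sqrt(2))*(sqrt(2)*n + 1)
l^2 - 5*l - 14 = (l - 7)*(l + 2)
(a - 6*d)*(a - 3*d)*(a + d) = a^3 - 8*a^2*d + 9*a*d^2 + 18*d^3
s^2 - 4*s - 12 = (s - 6)*(s + 2)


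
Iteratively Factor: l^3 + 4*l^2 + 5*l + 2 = (l + 1)*(l^2 + 3*l + 2) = (l + 1)*(l + 2)*(l + 1)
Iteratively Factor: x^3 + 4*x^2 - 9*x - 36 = (x - 3)*(x^2 + 7*x + 12) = (x - 3)*(x + 4)*(x + 3)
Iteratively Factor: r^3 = (r)*(r^2) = r^2*(r)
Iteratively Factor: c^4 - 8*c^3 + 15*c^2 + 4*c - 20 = (c + 1)*(c^3 - 9*c^2 + 24*c - 20) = (c - 2)*(c + 1)*(c^2 - 7*c + 10) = (c - 5)*(c - 2)*(c + 1)*(c - 2)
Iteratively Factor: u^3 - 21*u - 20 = (u - 5)*(u^2 + 5*u + 4) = (u - 5)*(u + 4)*(u + 1)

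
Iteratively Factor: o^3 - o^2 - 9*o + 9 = (o + 3)*(o^2 - 4*o + 3) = (o - 3)*(o + 3)*(o - 1)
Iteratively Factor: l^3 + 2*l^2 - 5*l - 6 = (l + 1)*(l^2 + l - 6) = (l - 2)*(l + 1)*(l + 3)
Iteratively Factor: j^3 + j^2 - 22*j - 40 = (j + 2)*(j^2 - j - 20) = (j + 2)*(j + 4)*(j - 5)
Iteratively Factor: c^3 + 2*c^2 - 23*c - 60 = (c + 3)*(c^2 - c - 20) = (c - 5)*(c + 3)*(c + 4)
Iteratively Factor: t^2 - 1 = (t - 1)*(t + 1)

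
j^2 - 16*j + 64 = (j - 8)^2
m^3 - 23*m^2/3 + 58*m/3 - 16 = (m - 3)*(m - 8/3)*(m - 2)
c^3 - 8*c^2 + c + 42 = (c - 7)*(c - 3)*(c + 2)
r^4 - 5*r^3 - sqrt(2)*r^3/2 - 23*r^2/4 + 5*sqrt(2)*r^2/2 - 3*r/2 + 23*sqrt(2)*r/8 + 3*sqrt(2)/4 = (r - 6)*(r + 1/2)^2*(r - sqrt(2)/2)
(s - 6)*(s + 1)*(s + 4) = s^3 - s^2 - 26*s - 24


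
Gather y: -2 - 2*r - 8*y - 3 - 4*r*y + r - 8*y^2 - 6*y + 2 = -r - 8*y^2 + y*(-4*r - 14) - 3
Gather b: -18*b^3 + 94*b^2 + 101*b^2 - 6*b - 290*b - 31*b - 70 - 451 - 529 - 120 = -18*b^3 + 195*b^2 - 327*b - 1170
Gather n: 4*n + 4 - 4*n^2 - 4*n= 4 - 4*n^2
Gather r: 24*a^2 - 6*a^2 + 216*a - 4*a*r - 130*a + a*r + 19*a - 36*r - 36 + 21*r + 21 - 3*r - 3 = 18*a^2 + 105*a + r*(-3*a - 18) - 18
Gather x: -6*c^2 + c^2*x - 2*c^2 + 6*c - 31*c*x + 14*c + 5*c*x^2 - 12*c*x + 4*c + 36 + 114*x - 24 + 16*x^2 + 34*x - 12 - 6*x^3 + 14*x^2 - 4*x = -8*c^2 + 24*c - 6*x^3 + x^2*(5*c + 30) + x*(c^2 - 43*c + 144)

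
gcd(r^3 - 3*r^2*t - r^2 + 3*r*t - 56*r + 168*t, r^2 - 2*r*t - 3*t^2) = r - 3*t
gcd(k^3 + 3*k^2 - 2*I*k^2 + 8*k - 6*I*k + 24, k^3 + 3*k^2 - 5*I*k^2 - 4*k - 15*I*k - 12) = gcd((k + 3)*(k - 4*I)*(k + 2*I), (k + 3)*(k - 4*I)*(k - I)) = k^2 + k*(3 - 4*I) - 12*I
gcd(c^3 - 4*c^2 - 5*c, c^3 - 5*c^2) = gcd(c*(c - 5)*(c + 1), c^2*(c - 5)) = c^2 - 5*c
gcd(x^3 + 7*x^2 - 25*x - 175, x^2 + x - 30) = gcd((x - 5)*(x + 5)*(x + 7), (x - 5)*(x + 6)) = x - 5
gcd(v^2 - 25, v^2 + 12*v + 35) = v + 5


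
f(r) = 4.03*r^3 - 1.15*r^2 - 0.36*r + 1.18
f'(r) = 12.09*r^2 - 2.3*r - 0.36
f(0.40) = 1.11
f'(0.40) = 0.65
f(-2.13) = -42.21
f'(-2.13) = 59.39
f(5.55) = 652.70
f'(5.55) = 359.28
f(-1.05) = -4.38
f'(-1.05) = 15.38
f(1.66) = 15.85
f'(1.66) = 29.14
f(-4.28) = -334.31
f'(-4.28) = 230.95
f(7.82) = 1855.23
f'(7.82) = 720.99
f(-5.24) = -608.34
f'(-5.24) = 343.65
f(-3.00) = -116.90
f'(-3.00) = 115.35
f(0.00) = 1.18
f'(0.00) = -0.36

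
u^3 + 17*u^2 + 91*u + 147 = (u + 3)*(u + 7)^2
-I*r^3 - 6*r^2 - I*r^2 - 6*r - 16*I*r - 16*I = (r - 8*I)*(r + 2*I)*(-I*r - I)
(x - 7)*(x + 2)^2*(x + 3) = x^4 - 33*x^2 - 100*x - 84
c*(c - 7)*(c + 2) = c^3 - 5*c^2 - 14*c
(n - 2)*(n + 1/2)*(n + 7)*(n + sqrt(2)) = n^4 + sqrt(2)*n^3 + 11*n^3/2 - 23*n^2/2 + 11*sqrt(2)*n^2/2 - 23*sqrt(2)*n/2 - 7*n - 7*sqrt(2)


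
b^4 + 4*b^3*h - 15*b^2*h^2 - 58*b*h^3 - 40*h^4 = (b - 4*h)*(b + h)*(b + 2*h)*(b + 5*h)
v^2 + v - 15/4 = (v - 3/2)*(v + 5/2)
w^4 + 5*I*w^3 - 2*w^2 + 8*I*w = w*(w - I)*(w + 2*I)*(w + 4*I)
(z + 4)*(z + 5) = z^2 + 9*z + 20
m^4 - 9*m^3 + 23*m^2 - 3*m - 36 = (m - 4)*(m - 3)^2*(m + 1)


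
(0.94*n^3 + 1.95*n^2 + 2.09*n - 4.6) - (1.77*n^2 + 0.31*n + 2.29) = 0.94*n^3 + 0.18*n^2 + 1.78*n - 6.89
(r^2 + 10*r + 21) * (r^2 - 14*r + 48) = r^4 - 4*r^3 - 71*r^2 + 186*r + 1008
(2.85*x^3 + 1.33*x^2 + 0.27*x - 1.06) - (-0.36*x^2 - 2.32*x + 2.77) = 2.85*x^3 + 1.69*x^2 + 2.59*x - 3.83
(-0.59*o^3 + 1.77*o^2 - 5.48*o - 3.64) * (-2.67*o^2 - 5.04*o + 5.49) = 1.5753*o^5 - 1.7523*o^4 + 2.4717*o^3 + 47.0553*o^2 - 11.7396*o - 19.9836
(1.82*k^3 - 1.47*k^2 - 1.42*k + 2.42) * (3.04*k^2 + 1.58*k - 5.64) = 5.5328*k^5 - 1.5932*k^4 - 16.9042*k^3 + 13.404*k^2 + 11.8324*k - 13.6488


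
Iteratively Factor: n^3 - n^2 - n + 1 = (n - 1)*(n^2 - 1) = (n - 1)^2*(n + 1)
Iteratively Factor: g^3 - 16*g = (g)*(g^2 - 16) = g*(g - 4)*(g + 4)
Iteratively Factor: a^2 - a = (a)*(a - 1)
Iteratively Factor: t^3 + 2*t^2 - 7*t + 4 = (t - 1)*(t^2 + 3*t - 4) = (t - 1)^2*(t + 4)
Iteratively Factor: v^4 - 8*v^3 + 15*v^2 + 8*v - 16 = (v - 1)*(v^3 - 7*v^2 + 8*v + 16) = (v - 4)*(v - 1)*(v^2 - 3*v - 4) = (v - 4)*(v - 1)*(v + 1)*(v - 4)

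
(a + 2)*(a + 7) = a^2 + 9*a + 14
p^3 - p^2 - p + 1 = (p - 1)^2*(p + 1)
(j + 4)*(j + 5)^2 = j^3 + 14*j^2 + 65*j + 100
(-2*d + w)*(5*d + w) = -10*d^2 + 3*d*w + w^2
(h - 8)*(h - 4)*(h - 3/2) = h^3 - 27*h^2/2 + 50*h - 48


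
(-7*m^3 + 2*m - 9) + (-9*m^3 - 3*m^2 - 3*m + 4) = -16*m^3 - 3*m^2 - m - 5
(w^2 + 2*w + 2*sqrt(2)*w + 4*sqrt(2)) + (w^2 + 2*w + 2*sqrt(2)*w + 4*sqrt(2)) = 2*w^2 + 4*w + 4*sqrt(2)*w + 8*sqrt(2)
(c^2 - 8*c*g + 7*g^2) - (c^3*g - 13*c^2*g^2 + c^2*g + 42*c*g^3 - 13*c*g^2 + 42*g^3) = -c^3*g + 13*c^2*g^2 - c^2*g + c^2 - 42*c*g^3 + 13*c*g^2 - 8*c*g - 42*g^3 + 7*g^2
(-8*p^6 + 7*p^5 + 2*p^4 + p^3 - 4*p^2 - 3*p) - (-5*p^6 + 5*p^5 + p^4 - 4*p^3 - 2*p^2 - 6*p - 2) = -3*p^6 + 2*p^5 + p^4 + 5*p^3 - 2*p^2 + 3*p + 2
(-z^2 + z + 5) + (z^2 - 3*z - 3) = 2 - 2*z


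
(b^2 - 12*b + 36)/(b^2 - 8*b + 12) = (b - 6)/(b - 2)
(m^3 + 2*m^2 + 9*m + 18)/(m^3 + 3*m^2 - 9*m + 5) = (m^3 + 2*m^2 + 9*m + 18)/(m^3 + 3*m^2 - 9*m + 5)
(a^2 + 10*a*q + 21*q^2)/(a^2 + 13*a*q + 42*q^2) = (a + 3*q)/(a + 6*q)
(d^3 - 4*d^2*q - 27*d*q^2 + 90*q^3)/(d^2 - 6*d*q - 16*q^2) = (-d^3 + 4*d^2*q + 27*d*q^2 - 90*q^3)/(-d^2 + 6*d*q + 16*q^2)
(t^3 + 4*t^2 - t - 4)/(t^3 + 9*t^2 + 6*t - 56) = (t^2 - 1)/(t^2 + 5*t - 14)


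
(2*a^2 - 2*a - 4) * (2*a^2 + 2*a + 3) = 4*a^4 - 6*a^2 - 14*a - 12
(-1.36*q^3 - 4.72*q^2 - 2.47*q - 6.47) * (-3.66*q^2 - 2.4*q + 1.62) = 4.9776*q^5 + 20.5392*q^4 + 18.165*q^3 + 21.9618*q^2 + 11.5266*q - 10.4814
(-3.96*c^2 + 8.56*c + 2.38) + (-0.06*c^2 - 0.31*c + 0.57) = -4.02*c^2 + 8.25*c + 2.95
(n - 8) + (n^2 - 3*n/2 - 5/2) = n^2 - n/2 - 21/2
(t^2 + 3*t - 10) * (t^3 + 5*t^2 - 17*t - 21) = t^5 + 8*t^4 - 12*t^3 - 122*t^2 + 107*t + 210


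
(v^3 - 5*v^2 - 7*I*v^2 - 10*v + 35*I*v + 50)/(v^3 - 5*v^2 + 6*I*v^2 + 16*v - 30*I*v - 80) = (v - 5*I)/(v + 8*I)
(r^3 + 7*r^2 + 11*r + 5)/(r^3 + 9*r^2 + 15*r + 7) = (r + 5)/(r + 7)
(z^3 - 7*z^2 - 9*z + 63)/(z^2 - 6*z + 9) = (z^2 - 4*z - 21)/(z - 3)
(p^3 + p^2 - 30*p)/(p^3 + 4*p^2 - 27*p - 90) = p/(p + 3)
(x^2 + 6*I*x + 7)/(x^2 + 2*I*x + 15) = (x^2 + 6*I*x + 7)/(x^2 + 2*I*x + 15)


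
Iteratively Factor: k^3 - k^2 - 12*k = (k + 3)*(k^2 - 4*k) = (k - 4)*(k + 3)*(k)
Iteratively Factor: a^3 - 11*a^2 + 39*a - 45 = (a - 5)*(a^2 - 6*a + 9) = (a - 5)*(a - 3)*(a - 3)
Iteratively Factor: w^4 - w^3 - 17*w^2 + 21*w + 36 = (w - 3)*(w^3 + 2*w^2 - 11*w - 12) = (w - 3)*(w + 4)*(w^2 - 2*w - 3) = (w - 3)^2*(w + 4)*(w + 1)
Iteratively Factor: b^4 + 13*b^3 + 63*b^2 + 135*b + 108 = (b + 3)*(b^3 + 10*b^2 + 33*b + 36) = (b + 3)^2*(b^2 + 7*b + 12) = (b + 3)^2*(b + 4)*(b + 3)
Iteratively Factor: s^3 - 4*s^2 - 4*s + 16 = (s - 2)*(s^2 - 2*s - 8) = (s - 4)*(s - 2)*(s + 2)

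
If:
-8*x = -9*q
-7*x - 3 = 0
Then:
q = -8/21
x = -3/7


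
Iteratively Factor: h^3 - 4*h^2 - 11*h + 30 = (h + 3)*(h^2 - 7*h + 10) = (h - 5)*(h + 3)*(h - 2)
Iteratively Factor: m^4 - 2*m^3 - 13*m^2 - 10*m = (m)*(m^3 - 2*m^2 - 13*m - 10) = m*(m + 1)*(m^2 - 3*m - 10) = m*(m + 1)*(m + 2)*(m - 5)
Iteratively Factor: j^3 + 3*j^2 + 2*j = (j)*(j^2 + 3*j + 2) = j*(j + 1)*(j + 2)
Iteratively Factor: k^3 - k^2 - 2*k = (k + 1)*(k^2 - 2*k) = k*(k + 1)*(k - 2)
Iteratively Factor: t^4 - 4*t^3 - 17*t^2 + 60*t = (t - 3)*(t^3 - t^2 - 20*t) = (t - 5)*(t - 3)*(t^2 + 4*t) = t*(t - 5)*(t - 3)*(t + 4)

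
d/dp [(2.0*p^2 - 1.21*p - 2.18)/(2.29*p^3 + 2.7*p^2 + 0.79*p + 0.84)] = (-4.58*p^4 + 5.5418*p^3 + 19.8236*p^2 + 15.132*p + 0.7058)/(5.2441*p^6 + 12.366*p^5 + 10.9082*p^4 + 8.1132*p^3 + 5.1601*p^2 + 1.3272*p + 0.7056)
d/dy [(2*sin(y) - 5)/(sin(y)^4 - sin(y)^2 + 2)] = 2*(-3*sin(y)^4 + 10*sin(y)^3 + sin(y)^2 - 5*sin(y) + 2)*cos(y)/(sin(y)^4 - sin(y)^2 + 2)^2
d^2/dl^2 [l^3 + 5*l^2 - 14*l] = 6*l + 10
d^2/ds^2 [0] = 0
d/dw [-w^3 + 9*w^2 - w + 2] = -3*w^2 + 18*w - 1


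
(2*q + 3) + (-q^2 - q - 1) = -q^2 + q + 2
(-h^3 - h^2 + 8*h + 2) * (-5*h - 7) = 5*h^4 + 12*h^3 - 33*h^2 - 66*h - 14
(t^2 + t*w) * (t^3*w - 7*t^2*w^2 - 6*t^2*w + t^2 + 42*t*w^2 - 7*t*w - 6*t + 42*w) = t^5*w - 6*t^4*w^2 - 6*t^4*w + t^4 - 7*t^3*w^3 + 36*t^3*w^2 - 6*t^3*w - 6*t^3 + 42*t^2*w^3 - 7*t^2*w^2 + 36*t^2*w + 42*t*w^2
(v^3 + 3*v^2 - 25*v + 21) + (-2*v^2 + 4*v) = v^3 + v^2 - 21*v + 21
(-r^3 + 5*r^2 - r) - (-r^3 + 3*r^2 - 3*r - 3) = 2*r^2 + 2*r + 3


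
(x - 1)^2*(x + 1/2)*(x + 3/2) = x^4 - 9*x^2/4 + x/2 + 3/4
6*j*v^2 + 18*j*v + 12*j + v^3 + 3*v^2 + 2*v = (6*j + v)*(v + 1)*(v + 2)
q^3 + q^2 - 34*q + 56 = (q - 4)*(q - 2)*(q + 7)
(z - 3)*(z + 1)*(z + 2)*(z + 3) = z^4 + 3*z^3 - 7*z^2 - 27*z - 18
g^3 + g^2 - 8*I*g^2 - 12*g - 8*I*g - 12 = (g + 1)*(g - 6*I)*(g - 2*I)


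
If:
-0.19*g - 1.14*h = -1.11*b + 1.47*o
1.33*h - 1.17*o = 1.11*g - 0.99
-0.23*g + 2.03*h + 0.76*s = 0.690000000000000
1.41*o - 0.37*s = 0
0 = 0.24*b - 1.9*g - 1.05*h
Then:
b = 0.34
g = 0.17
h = -0.23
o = 0.42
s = 1.59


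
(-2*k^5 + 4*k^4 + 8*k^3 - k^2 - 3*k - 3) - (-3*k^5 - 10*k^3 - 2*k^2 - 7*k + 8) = k^5 + 4*k^4 + 18*k^3 + k^2 + 4*k - 11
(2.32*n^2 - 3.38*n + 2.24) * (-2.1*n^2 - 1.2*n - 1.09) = -4.872*n^4 + 4.314*n^3 - 3.1768*n^2 + 0.9962*n - 2.4416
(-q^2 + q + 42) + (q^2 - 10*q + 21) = 63 - 9*q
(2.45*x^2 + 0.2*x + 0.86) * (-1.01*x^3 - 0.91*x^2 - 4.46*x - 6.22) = -2.4745*x^5 - 2.4315*x^4 - 11.9776*x^3 - 16.9136*x^2 - 5.0796*x - 5.3492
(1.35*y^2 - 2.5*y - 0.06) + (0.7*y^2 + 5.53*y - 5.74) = 2.05*y^2 + 3.03*y - 5.8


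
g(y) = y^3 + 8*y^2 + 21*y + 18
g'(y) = 3*y^2 + 16*y + 21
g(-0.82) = 5.61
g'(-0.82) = 9.90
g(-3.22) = -0.06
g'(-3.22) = 0.59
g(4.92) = 434.07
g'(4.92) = 172.34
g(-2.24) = -0.14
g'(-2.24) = 0.21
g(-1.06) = 3.54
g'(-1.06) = 7.41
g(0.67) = 35.96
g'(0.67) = 33.07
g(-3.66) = -0.72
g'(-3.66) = 2.63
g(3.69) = 254.66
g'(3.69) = 120.89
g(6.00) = 648.00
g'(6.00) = 225.00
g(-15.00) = -1872.00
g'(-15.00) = 456.00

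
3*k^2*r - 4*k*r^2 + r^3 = r*(-3*k + r)*(-k + r)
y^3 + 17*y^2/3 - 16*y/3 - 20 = (y - 2)*(y + 5/3)*(y + 6)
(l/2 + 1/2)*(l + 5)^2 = l^3/2 + 11*l^2/2 + 35*l/2 + 25/2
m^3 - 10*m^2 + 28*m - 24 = (m - 6)*(m - 2)^2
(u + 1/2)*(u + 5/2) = u^2 + 3*u + 5/4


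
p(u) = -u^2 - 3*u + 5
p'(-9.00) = 15.00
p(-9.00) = -49.00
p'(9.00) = -21.00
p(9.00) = -103.00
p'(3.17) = -9.34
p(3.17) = -14.56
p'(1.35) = -5.70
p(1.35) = -0.87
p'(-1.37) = -0.26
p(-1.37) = 7.23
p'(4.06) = -11.12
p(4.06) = -23.66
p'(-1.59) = 0.18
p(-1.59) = 7.24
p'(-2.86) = 2.72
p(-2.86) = 5.40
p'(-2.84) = 2.68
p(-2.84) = 5.45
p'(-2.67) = 2.34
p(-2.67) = 5.88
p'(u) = -2*u - 3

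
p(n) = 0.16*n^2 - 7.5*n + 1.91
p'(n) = 0.32*n - 7.5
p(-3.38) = 29.09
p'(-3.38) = -8.58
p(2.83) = -18.03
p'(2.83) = -6.59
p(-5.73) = 50.14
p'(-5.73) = -9.33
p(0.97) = -5.21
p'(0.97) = -7.19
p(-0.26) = 3.87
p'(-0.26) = -7.58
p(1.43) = -8.49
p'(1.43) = -7.04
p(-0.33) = 4.40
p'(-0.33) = -7.61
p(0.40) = -1.06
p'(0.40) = -7.37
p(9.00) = -52.63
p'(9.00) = -4.62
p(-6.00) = 52.67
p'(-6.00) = -9.42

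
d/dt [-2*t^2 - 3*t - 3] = -4*t - 3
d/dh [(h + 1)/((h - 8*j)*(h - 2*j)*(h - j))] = (-(h + 1)*(h - 8*j)*(h - 2*j) - (h + 1)*(h - 8*j)*(h - j) - (h + 1)*(h - 2*j)*(h - j) + (h - 8*j)*(h - 2*j)*(h - j))/((h - 8*j)^2*(h - 2*j)^2*(h - j)^2)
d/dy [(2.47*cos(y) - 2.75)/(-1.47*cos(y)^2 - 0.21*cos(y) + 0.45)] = (-3.6309*cos(y)^2 + 8.085*cos(y) - 0.534)*sin(y)/(2.1609*cos(y)^4 + 0.6174*cos(y)^3 - 1.2789*cos(y)^2 - 0.189*cos(y) + 0.2025)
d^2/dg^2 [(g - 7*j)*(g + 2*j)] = 2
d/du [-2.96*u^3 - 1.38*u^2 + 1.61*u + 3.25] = -8.88*u^2 - 2.76*u + 1.61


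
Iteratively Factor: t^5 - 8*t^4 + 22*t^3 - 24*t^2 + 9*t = (t - 1)*(t^4 - 7*t^3 + 15*t^2 - 9*t) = t*(t - 1)*(t^3 - 7*t^2 + 15*t - 9) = t*(t - 1)^2*(t^2 - 6*t + 9) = t*(t - 3)*(t - 1)^2*(t - 3)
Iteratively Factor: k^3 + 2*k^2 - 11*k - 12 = (k - 3)*(k^2 + 5*k + 4) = (k - 3)*(k + 1)*(k + 4)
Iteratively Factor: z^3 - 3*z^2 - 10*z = (z + 2)*(z^2 - 5*z) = (z - 5)*(z + 2)*(z)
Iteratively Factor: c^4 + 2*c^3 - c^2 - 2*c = (c - 1)*(c^3 + 3*c^2 + 2*c) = (c - 1)*(c + 1)*(c^2 + 2*c) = (c - 1)*(c + 1)*(c + 2)*(c)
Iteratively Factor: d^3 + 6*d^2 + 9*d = (d + 3)*(d^2 + 3*d) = d*(d + 3)*(d + 3)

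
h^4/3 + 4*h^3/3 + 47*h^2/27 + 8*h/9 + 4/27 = (h/3 + 1/3)*(h + 1/3)*(h + 2/3)*(h + 2)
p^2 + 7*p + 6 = (p + 1)*(p + 6)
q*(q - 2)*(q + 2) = q^3 - 4*q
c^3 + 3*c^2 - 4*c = c*(c - 1)*(c + 4)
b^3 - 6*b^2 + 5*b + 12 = (b - 4)*(b - 3)*(b + 1)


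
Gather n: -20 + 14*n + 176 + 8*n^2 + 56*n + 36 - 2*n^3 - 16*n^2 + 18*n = -2*n^3 - 8*n^2 + 88*n + 192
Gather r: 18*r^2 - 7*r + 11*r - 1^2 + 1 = 18*r^2 + 4*r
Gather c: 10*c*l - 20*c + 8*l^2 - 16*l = c*(10*l - 20) + 8*l^2 - 16*l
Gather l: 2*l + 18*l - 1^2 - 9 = 20*l - 10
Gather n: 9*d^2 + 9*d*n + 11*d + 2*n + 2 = 9*d^2 + 11*d + n*(9*d + 2) + 2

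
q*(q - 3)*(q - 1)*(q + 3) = q^4 - q^3 - 9*q^2 + 9*q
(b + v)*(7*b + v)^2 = 49*b^3 + 63*b^2*v + 15*b*v^2 + v^3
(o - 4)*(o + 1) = o^2 - 3*o - 4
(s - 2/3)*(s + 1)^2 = s^3 + 4*s^2/3 - s/3 - 2/3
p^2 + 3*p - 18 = (p - 3)*(p + 6)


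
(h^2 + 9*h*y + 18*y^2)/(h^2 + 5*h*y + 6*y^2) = (h + 6*y)/(h + 2*y)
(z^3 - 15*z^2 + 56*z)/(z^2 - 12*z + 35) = z*(z - 8)/(z - 5)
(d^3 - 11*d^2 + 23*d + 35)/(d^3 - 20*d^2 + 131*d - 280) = (d + 1)/(d - 8)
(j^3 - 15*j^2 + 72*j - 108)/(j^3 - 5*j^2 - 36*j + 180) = (j^2 - 9*j + 18)/(j^2 + j - 30)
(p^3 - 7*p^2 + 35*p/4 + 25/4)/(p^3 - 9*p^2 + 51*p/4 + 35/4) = (p - 5)/(p - 7)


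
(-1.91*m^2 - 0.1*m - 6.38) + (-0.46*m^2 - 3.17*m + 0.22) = -2.37*m^2 - 3.27*m - 6.16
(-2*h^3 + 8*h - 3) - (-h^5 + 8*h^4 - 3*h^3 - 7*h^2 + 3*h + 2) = h^5 - 8*h^4 + h^3 + 7*h^2 + 5*h - 5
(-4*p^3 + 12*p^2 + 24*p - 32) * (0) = 0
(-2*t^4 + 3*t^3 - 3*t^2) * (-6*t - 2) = 12*t^5 - 14*t^4 + 12*t^3 + 6*t^2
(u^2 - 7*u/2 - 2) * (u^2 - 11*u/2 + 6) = u^4 - 9*u^3 + 93*u^2/4 - 10*u - 12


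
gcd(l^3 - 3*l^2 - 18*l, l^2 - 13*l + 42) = l - 6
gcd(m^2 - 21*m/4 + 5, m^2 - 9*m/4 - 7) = m - 4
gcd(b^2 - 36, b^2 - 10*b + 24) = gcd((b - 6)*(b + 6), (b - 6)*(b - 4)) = b - 6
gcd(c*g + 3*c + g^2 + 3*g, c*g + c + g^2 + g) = c + g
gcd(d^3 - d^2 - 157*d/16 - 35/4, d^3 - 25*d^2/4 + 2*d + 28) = d^2 - 9*d/4 - 7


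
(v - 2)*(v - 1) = v^2 - 3*v + 2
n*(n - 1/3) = n^2 - n/3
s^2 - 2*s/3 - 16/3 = (s - 8/3)*(s + 2)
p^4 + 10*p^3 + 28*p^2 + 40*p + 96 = (p + 4)*(p + 6)*(p - 2*I)*(p + 2*I)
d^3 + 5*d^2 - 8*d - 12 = (d - 2)*(d + 1)*(d + 6)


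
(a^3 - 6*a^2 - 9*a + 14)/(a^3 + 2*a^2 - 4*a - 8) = (a^2 - 8*a + 7)/(a^2 - 4)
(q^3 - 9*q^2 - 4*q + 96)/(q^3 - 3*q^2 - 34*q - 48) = (q - 4)/(q + 2)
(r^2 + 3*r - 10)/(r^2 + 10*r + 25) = (r - 2)/(r + 5)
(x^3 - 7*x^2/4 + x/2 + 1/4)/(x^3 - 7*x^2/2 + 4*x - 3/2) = (4*x + 1)/(2*(2*x - 3))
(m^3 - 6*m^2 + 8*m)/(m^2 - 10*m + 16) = m*(m - 4)/(m - 8)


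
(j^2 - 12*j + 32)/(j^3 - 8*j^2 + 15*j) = (j^2 - 12*j + 32)/(j*(j^2 - 8*j + 15))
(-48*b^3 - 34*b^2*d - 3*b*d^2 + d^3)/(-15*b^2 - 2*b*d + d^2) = (16*b^2 + 6*b*d - d^2)/(5*b - d)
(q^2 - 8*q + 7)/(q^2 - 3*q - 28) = (q - 1)/(q + 4)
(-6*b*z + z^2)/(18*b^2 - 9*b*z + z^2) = z/(-3*b + z)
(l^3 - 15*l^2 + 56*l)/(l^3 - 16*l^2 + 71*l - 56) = l/(l - 1)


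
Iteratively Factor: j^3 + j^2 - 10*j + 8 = (j - 1)*(j^2 + 2*j - 8) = (j - 2)*(j - 1)*(j + 4)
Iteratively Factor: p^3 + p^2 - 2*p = (p + 2)*(p^2 - p) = p*(p + 2)*(p - 1)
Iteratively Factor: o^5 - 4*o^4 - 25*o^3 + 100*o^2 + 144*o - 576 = (o + 3)*(o^4 - 7*o^3 - 4*o^2 + 112*o - 192) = (o - 4)*(o + 3)*(o^3 - 3*o^2 - 16*o + 48) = (o - 4)*(o + 3)*(o + 4)*(o^2 - 7*o + 12) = (o - 4)^2*(o + 3)*(o + 4)*(o - 3)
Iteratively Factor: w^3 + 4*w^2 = (w)*(w^2 + 4*w) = w*(w + 4)*(w)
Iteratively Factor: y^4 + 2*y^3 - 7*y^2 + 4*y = (y)*(y^3 + 2*y^2 - 7*y + 4) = y*(y + 4)*(y^2 - 2*y + 1) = y*(y - 1)*(y + 4)*(y - 1)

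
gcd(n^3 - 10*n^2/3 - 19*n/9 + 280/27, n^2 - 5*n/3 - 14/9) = n - 7/3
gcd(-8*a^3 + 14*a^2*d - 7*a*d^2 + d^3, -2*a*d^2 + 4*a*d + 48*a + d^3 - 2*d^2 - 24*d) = 2*a - d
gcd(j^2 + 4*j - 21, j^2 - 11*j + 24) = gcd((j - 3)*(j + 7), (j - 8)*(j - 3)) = j - 3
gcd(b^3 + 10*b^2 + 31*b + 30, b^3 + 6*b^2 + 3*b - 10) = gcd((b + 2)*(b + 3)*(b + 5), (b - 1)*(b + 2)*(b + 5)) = b^2 + 7*b + 10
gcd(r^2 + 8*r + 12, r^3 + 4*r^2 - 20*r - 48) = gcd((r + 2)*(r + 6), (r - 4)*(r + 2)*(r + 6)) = r^2 + 8*r + 12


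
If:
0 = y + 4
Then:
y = -4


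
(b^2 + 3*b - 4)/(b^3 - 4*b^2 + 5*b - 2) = (b + 4)/(b^2 - 3*b + 2)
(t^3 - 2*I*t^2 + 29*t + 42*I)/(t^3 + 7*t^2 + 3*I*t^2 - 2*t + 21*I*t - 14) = (t^2 - 4*I*t + 21)/(t^2 + t*(7 + I) + 7*I)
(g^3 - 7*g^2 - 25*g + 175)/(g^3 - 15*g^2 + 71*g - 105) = (g + 5)/(g - 3)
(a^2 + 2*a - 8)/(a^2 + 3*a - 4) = (a - 2)/(a - 1)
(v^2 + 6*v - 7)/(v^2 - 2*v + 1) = (v + 7)/(v - 1)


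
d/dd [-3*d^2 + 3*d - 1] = 3 - 6*d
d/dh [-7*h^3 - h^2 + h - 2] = -21*h^2 - 2*h + 1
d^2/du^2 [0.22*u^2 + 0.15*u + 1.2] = 0.440000000000000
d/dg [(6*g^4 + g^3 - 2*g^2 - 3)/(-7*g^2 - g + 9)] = (-84*g^5 - 25*g^4 + 214*g^3 + 29*g^2 - 78*g - 3)/(49*g^4 + 14*g^3 - 125*g^2 - 18*g + 81)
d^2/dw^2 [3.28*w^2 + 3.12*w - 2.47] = 6.56000000000000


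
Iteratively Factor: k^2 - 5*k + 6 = (k - 2)*(k - 3)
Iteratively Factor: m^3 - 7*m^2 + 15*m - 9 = (m - 3)*(m^2 - 4*m + 3) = (m - 3)*(m - 1)*(m - 3)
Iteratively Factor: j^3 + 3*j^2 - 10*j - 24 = (j + 2)*(j^2 + j - 12) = (j - 3)*(j + 2)*(j + 4)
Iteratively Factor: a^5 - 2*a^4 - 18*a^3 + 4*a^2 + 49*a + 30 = (a - 5)*(a^4 + 3*a^3 - 3*a^2 - 11*a - 6) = (a - 5)*(a - 2)*(a^3 + 5*a^2 + 7*a + 3) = (a - 5)*(a - 2)*(a + 1)*(a^2 + 4*a + 3) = (a - 5)*(a - 2)*(a + 1)*(a + 3)*(a + 1)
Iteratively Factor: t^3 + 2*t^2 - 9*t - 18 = (t + 2)*(t^2 - 9) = (t + 2)*(t + 3)*(t - 3)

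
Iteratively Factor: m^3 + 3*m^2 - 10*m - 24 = (m - 3)*(m^2 + 6*m + 8) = (m - 3)*(m + 2)*(m + 4)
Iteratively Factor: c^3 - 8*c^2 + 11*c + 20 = (c - 4)*(c^2 - 4*c - 5) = (c - 4)*(c + 1)*(c - 5)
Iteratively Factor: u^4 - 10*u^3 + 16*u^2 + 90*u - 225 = (u + 3)*(u^3 - 13*u^2 + 55*u - 75) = (u - 5)*(u + 3)*(u^2 - 8*u + 15) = (u - 5)*(u - 3)*(u + 3)*(u - 5)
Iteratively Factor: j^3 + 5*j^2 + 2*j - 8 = (j - 1)*(j^2 + 6*j + 8) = (j - 1)*(j + 4)*(j + 2)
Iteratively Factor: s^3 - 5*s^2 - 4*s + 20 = (s - 5)*(s^2 - 4) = (s - 5)*(s - 2)*(s + 2)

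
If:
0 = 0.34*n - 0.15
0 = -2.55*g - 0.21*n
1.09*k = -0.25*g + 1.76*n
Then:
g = -0.04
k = 0.72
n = 0.44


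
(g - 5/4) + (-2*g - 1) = -g - 9/4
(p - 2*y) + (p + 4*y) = 2*p + 2*y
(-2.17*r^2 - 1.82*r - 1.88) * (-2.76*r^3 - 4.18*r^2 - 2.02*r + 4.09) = 5.9892*r^5 + 14.0938*r^4 + 17.1798*r^3 + 2.6595*r^2 - 3.6462*r - 7.6892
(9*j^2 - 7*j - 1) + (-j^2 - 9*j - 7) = 8*j^2 - 16*j - 8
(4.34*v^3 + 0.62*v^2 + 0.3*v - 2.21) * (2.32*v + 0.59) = 10.0688*v^4 + 3.999*v^3 + 1.0618*v^2 - 4.9502*v - 1.3039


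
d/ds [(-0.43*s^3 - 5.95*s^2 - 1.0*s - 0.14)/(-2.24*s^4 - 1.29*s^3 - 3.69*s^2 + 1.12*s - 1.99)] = (-0.9632*s^6 - 26.656*s^5 - 12.8088*s^4 - 4.7976*s^3 - 8.3287*s^2 + 22.6478*s + 2.1468)/(5.0176*s^8 + 5.7792*s^7 + 18.1953*s^6 + 4.5026*s^5 + 19.6417*s^4 - 3.1314*s^3 + 15.9406*s^2 - 4.4576*s + 3.9601)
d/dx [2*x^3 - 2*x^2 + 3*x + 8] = 6*x^2 - 4*x + 3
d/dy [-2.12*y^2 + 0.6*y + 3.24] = 0.6 - 4.24*y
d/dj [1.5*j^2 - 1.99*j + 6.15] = 3.0*j - 1.99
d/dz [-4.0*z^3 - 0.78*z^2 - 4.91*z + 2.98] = -12.0*z^2 - 1.56*z - 4.91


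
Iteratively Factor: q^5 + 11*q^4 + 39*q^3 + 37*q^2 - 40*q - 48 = (q + 4)*(q^4 + 7*q^3 + 11*q^2 - 7*q - 12) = (q - 1)*(q + 4)*(q^3 + 8*q^2 + 19*q + 12) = (q - 1)*(q + 1)*(q + 4)*(q^2 + 7*q + 12) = (q - 1)*(q + 1)*(q + 4)^2*(q + 3)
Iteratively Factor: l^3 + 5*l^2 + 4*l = (l + 4)*(l^2 + l) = (l + 1)*(l + 4)*(l)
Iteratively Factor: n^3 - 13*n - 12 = (n + 1)*(n^2 - n - 12) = (n - 4)*(n + 1)*(n + 3)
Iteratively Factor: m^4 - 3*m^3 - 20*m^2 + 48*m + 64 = (m + 4)*(m^3 - 7*m^2 + 8*m + 16) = (m + 1)*(m + 4)*(m^2 - 8*m + 16) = (m - 4)*(m + 1)*(m + 4)*(m - 4)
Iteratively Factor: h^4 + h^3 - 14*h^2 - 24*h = (h)*(h^3 + h^2 - 14*h - 24) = h*(h + 2)*(h^2 - h - 12) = h*(h - 4)*(h + 2)*(h + 3)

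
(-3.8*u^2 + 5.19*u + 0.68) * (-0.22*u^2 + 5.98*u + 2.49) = 0.836*u^4 - 23.8658*u^3 + 21.4246*u^2 + 16.9895*u + 1.6932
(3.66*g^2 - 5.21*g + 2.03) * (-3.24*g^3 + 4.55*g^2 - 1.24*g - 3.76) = -11.8584*g^5 + 33.5334*g^4 - 34.8211*g^3 + 1.9353*g^2 + 17.0724*g - 7.6328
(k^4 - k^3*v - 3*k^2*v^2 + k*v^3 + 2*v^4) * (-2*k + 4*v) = -2*k^5 + 6*k^4*v + 2*k^3*v^2 - 14*k^2*v^3 + 8*v^5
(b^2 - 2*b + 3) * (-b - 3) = -b^3 - b^2 + 3*b - 9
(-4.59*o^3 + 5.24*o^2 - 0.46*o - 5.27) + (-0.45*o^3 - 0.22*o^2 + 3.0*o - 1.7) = -5.04*o^3 + 5.02*o^2 + 2.54*o - 6.97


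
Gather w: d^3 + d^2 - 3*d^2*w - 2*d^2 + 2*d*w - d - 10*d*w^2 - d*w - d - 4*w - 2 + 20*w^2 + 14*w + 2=d^3 - d^2 - 2*d + w^2*(20 - 10*d) + w*(-3*d^2 + d + 10)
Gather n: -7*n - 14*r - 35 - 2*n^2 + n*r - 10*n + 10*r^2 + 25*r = -2*n^2 + n*(r - 17) + 10*r^2 + 11*r - 35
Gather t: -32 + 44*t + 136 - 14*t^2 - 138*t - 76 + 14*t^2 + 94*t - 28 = 0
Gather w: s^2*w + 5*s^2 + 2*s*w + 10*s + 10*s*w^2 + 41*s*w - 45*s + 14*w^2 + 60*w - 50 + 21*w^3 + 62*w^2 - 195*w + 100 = 5*s^2 - 35*s + 21*w^3 + w^2*(10*s + 76) + w*(s^2 + 43*s - 135) + 50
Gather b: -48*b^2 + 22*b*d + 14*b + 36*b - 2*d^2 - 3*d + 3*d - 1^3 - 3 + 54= -48*b^2 + b*(22*d + 50) - 2*d^2 + 50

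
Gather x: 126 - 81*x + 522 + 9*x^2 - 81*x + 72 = 9*x^2 - 162*x + 720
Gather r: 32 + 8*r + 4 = 8*r + 36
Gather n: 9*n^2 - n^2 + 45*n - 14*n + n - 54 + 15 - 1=8*n^2 + 32*n - 40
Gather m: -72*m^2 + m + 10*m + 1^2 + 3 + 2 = -72*m^2 + 11*m + 6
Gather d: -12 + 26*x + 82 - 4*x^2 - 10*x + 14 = -4*x^2 + 16*x + 84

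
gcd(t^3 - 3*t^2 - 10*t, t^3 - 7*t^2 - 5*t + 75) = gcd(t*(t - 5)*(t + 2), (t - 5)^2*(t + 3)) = t - 5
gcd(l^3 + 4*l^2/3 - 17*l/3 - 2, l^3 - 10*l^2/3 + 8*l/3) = l - 2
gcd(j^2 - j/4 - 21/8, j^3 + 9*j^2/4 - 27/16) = j + 3/2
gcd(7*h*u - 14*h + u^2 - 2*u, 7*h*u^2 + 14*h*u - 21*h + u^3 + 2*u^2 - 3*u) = 7*h + u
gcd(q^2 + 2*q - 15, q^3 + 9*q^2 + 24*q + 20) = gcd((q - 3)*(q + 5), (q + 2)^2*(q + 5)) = q + 5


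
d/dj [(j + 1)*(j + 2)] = 2*j + 3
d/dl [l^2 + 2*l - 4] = 2*l + 2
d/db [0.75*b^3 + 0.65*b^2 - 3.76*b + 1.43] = 2.25*b^2 + 1.3*b - 3.76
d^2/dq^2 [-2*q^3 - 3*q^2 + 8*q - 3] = -12*q - 6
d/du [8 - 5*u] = -5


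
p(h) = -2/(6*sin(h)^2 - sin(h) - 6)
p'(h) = -2*(-12*sin(h)*cos(h) + cos(h))/(6*sin(h)^2 - sin(h) - 6)^2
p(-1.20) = -13.87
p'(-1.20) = -424.54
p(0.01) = 0.33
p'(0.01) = -0.05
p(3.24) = 0.34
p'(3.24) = 0.13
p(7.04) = 0.52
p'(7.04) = 0.71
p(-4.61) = 1.89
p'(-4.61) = -2.00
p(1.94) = 1.17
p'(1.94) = -2.50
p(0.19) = 0.33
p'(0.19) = 0.07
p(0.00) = 0.33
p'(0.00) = -0.06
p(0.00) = 0.33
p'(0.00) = -0.06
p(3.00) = 0.33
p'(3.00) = -0.04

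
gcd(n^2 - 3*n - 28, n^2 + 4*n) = n + 4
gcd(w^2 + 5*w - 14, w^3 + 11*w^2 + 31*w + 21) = w + 7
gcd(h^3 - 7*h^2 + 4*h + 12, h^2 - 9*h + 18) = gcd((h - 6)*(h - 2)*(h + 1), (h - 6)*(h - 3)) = h - 6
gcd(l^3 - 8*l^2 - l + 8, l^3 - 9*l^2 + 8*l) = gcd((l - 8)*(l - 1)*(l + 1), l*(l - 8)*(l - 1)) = l^2 - 9*l + 8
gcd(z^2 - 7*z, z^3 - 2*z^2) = z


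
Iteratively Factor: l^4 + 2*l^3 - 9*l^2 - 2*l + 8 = (l + 1)*(l^3 + l^2 - 10*l + 8) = (l + 1)*(l + 4)*(l^2 - 3*l + 2) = (l - 1)*(l + 1)*(l + 4)*(l - 2)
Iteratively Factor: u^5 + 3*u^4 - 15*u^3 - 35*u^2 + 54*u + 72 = (u - 2)*(u^4 + 5*u^3 - 5*u^2 - 45*u - 36) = (u - 2)*(u + 3)*(u^3 + 2*u^2 - 11*u - 12) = (u - 2)*(u + 1)*(u + 3)*(u^2 + u - 12) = (u - 3)*(u - 2)*(u + 1)*(u + 3)*(u + 4)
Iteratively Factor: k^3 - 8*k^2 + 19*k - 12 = (k - 3)*(k^2 - 5*k + 4) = (k - 4)*(k - 3)*(k - 1)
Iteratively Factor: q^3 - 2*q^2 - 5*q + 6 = (q + 2)*(q^2 - 4*q + 3) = (q - 1)*(q + 2)*(q - 3)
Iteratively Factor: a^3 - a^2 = (a - 1)*(a^2) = a*(a - 1)*(a)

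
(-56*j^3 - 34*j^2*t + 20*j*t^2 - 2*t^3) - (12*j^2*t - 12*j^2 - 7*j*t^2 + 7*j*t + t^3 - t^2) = -56*j^3 - 46*j^2*t + 12*j^2 + 27*j*t^2 - 7*j*t - 3*t^3 + t^2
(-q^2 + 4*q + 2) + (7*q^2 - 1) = 6*q^2 + 4*q + 1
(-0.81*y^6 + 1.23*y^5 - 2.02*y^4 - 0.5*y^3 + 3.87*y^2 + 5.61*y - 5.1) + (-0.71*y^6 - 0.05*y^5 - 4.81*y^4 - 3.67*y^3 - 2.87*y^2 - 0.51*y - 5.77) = -1.52*y^6 + 1.18*y^5 - 6.83*y^4 - 4.17*y^3 + 1.0*y^2 + 5.1*y - 10.87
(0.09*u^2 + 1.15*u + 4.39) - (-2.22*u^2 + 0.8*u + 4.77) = 2.31*u^2 + 0.35*u - 0.38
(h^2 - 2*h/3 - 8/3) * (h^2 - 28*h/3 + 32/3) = h^4 - 10*h^3 + 128*h^2/9 + 160*h/9 - 256/9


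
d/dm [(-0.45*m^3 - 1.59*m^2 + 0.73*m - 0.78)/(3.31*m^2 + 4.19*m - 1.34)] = (-1.4895*m^4 - 3.771*m^3 - 7.2694*m^2 + 9.4248*m + 2.29)/(10.9561*m^4 + 27.7378*m^3 + 8.6853*m^2 - 11.2292*m + 1.7956)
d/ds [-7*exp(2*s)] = -14*exp(2*s)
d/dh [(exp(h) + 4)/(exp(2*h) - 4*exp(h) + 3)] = (-2*(exp(h) - 2)*(exp(h) + 4) + exp(2*h) - 4*exp(h) + 3)*exp(h)/(exp(2*h) - 4*exp(h) + 3)^2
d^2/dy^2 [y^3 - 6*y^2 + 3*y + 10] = 6*y - 12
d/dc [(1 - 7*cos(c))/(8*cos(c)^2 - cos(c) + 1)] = (56*sin(c)^2 + 16*cos(c) - 50)*sin(c)/(8*sin(c)^2 + cos(c) - 9)^2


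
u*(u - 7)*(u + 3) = u^3 - 4*u^2 - 21*u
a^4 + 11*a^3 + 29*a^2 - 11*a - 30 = (a - 1)*(a + 1)*(a + 5)*(a + 6)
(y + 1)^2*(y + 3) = y^3 + 5*y^2 + 7*y + 3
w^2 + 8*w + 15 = (w + 3)*(w + 5)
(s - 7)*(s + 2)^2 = s^3 - 3*s^2 - 24*s - 28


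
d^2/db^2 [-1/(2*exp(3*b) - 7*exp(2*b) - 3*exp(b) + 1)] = (-2*(-6*exp(2*b) + 14*exp(b) + 3)^2*exp(b) + (18*exp(2*b) - 28*exp(b) - 3)*(2*exp(3*b) - 7*exp(2*b) - 3*exp(b) + 1))*exp(b)/(2*exp(3*b) - 7*exp(2*b) - 3*exp(b) + 1)^3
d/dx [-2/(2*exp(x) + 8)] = exp(x)/(exp(x) + 4)^2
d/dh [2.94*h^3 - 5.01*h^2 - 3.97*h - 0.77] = 8.82*h^2 - 10.02*h - 3.97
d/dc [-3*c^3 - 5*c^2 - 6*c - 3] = -9*c^2 - 10*c - 6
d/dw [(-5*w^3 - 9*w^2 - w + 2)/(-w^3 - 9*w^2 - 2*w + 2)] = (36*w^4 + 18*w^3 - 15*w^2 + 2)/(w^6 + 18*w^5 + 85*w^4 + 32*w^3 - 32*w^2 - 8*w + 4)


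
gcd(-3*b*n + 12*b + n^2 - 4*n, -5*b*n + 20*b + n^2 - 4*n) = n - 4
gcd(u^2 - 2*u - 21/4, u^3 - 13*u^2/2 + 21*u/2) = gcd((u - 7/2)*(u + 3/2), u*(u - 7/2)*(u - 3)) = u - 7/2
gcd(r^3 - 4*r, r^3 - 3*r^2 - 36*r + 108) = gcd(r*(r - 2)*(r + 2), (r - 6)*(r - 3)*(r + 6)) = 1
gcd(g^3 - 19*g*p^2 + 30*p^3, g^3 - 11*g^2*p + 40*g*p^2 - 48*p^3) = -g + 3*p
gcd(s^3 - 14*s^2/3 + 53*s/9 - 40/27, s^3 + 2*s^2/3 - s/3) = s - 1/3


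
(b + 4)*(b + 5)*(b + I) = b^3 + 9*b^2 + I*b^2 + 20*b + 9*I*b + 20*I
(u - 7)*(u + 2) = u^2 - 5*u - 14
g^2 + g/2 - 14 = (g - 7/2)*(g + 4)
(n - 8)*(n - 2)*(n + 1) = n^3 - 9*n^2 + 6*n + 16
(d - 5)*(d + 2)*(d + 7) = d^3 + 4*d^2 - 31*d - 70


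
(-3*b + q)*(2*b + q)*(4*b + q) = -24*b^3 - 10*b^2*q + 3*b*q^2 + q^3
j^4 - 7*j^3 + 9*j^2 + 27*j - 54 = (j - 3)^3*(j + 2)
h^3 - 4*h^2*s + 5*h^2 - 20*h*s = h*(h + 5)*(h - 4*s)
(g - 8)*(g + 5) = g^2 - 3*g - 40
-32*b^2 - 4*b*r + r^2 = (-8*b + r)*(4*b + r)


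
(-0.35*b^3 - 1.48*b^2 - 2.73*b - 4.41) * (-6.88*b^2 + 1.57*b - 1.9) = 2.408*b^5 + 9.6329*b^4 + 17.1238*b^3 + 28.8667*b^2 - 1.7367*b + 8.379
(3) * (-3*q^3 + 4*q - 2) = -9*q^3 + 12*q - 6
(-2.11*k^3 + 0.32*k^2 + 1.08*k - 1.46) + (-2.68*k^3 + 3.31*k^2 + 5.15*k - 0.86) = -4.79*k^3 + 3.63*k^2 + 6.23*k - 2.32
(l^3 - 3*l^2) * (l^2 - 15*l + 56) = l^5 - 18*l^4 + 101*l^3 - 168*l^2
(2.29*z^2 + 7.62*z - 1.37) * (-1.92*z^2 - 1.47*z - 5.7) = -4.3968*z^4 - 17.9967*z^3 - 21.624*z^2 - 41.4201*z + 7.809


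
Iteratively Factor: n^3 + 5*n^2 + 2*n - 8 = (n + 2)*(n^2 + 3*n - 4) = (n + 2)*(n + 4)*(n - 1)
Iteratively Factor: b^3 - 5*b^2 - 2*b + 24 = (b - 3)*(b^2 - 2*b - 8) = (b - 4)*(b - 3)*(b + 2)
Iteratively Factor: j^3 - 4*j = (j + 2)*(j^2 - 2*j) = j*(j + 2)*(j - 2)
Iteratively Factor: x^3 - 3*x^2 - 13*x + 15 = (x - 5)*(x^2 + 2*x - 3) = (x - 5)*(x - 1)*(x + 3)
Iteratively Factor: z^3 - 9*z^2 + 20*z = (z)*(z^2 - 9*z + 20) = z*(z - 5)*(z - 4)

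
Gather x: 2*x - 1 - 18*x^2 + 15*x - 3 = -18*x^2 + 17*x - 4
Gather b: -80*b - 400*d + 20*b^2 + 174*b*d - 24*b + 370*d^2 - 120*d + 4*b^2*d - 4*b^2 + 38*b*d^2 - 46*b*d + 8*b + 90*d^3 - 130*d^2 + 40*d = b^2*(4*d + 16) + b*(38*d^2 + 128*d - 96) + 90*d^3 + 240*d^2 - 480*d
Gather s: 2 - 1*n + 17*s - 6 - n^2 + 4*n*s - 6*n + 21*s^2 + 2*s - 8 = -n^2 - 7*n + 21*s^2 + s*(4*n + 19) - 12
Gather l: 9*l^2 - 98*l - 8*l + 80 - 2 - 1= 9*l^2 - 106*l + 77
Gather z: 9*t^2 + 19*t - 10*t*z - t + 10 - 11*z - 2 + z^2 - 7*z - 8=9*t^2 + 18*t + z^2 + z*(-10*t - 18)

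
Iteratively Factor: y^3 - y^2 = (y)*(y^2 - y) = y^2*(y - 1)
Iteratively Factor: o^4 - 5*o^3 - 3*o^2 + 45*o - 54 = (o - 3)*(o^3 - 2*o^2 - 9*o + 18) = (o - 3)*(o - 2)*(o^2 - 9) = (o - 3)*(o - 2)*(o + 3)*(o - 3)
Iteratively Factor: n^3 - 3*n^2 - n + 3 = (n + 1)*(n^2 - 4*n + 3) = (n - 1)*(n + 1)*(n - 3)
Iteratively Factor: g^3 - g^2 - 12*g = (g + 3)*(g^2 - 4*g) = g*(g + 3)*(g - 4)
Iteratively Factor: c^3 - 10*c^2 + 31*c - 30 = (c - 5)*(c^2 - 5*c + 6) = (c - 5)*(c - 3)*(c - 2)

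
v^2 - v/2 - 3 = (v - 2)*(v + 3/2)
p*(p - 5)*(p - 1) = p^3 - 6*p^2 + 5*p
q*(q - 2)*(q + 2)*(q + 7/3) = q^4 + 7*q^3/3 - 4*q^2 - 28*q/3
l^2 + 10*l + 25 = (l + 5)^2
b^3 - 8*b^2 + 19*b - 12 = (b - 4)*(b - 3)*(b - 1)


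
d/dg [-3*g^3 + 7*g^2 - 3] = g*(14 - 9*g)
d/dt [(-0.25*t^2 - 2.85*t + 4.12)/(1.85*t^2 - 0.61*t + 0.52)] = (5.425*t^2 - 15.504*t + 1.0312)/(3.4225*t^4 - 2.257*t^3 + 2.2961*t^2 - 0.6344*t + 0.2704)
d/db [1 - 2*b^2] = -4*b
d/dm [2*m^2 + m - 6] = 4*m + 1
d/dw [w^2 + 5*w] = 2*w + 5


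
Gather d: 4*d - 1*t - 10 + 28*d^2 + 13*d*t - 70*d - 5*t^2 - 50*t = 28*d^2 + d*(13*t - 66) - 5*t^2 - 51*t - 10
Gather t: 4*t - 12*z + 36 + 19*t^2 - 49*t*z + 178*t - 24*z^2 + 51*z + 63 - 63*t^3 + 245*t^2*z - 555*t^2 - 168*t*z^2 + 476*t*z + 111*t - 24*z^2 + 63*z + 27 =-63*t^3 + t^2*(245*z - 536) + t*(-168*z^2 + 427*z + 293) - 48*z^2 + 102*z + 126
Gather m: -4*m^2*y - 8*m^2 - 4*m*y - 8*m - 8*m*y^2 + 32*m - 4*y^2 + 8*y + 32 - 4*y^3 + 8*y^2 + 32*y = m^2*(-4*y - 8) + m*(-8*y^2 - 4*y + 24) - 4*y^3 + 4*y^2 + 40*y + 32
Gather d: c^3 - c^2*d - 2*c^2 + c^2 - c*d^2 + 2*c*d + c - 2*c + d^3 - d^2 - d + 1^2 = c^3 - c^2 - c + d^3 + d^2*(-c - 1) + d*(-c^2 + 2*c - 1) + 1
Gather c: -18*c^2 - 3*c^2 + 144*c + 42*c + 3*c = -21*c^2 + 189*c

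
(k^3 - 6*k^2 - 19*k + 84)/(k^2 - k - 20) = (k^2 - 10*k + 21)/(k - 5)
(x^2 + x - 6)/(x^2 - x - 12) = (x - 2)/(x - 4)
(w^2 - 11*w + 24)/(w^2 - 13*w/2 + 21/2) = 2*(w - 8)/(2*w - 7)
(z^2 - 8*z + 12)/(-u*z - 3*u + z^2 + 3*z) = (-z^2 + 8*z - 12)/(u*z + 3*u - z^2 - 3*z)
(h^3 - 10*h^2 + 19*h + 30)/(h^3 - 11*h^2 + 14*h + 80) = (h^2 - 5*h - 6)/(h^2 - 6*h - 16)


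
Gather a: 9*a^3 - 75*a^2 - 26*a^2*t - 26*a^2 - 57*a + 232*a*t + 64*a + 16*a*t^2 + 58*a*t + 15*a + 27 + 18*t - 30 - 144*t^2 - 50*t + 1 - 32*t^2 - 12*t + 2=9*a^3 + a^2*(-26*t - 101) + a*(16*t^2 + 290*t + 22) - 176*t^2 - 44*t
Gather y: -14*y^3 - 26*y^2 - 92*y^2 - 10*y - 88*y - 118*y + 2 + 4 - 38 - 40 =-14*y^3 - 118*y^2 - 216*y - 72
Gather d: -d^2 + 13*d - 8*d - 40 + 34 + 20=-d^2 + 5*d + 14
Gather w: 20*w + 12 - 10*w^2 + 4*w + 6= -10*w^2 + 24*w + 18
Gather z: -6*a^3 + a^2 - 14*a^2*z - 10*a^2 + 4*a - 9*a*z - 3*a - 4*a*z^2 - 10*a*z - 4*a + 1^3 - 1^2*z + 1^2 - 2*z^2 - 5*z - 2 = -6*a^3 - 9*a^2 - 3*a + z^2*(-4*a - 2) + z*(-14*a^2 - 19*a - 6)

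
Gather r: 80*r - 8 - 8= 80*r - 16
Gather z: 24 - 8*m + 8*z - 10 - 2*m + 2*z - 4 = -10*m + 10*z + 10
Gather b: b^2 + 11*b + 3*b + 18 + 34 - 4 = b^2 + 14*b + 48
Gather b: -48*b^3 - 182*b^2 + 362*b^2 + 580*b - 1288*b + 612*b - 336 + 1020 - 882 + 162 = -48*b^3 + 180*b^2 - 96*b - 36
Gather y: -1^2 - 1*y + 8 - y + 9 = 16 - 2*y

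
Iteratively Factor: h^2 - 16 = (h - 4)*(h + 4)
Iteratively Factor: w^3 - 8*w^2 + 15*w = (w - 3)*(w^2 - 5*w) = w*(w - 3)*(w - 5)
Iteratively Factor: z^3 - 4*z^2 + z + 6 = (z + 1)*(z^2 - 5*z + 6) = (z - 2)*(z + 1)*(z - 3)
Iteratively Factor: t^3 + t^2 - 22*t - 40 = (t + 2)*(t^2 - t - 20) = (t - 5)*(t + 2)*(t + 4)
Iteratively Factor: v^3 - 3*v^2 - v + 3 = (v + 1)*(v^2 - 4*v + 3) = (v - 1)*(v + 1)*(v - 3)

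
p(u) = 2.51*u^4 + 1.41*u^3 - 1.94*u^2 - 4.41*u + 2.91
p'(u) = 10.04*u^3 + 4.23*u^2 - 3.88*u - 4.41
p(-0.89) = 5.88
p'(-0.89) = -4.68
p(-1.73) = 19.92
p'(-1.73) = -37.02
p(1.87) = 27.79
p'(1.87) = 68.78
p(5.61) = 2652.20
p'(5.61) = 1879.60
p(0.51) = 0.51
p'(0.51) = -3.96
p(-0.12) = 3.41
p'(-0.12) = -3.90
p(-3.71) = 396.09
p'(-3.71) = -444.48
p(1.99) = 36.93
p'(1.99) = 83.74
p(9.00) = 17302.08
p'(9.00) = 7622.46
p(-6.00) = 2907.93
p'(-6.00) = -1997.49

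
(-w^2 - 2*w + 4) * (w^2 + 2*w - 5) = -w^4 - 4*w^3 + 5*w^2 + 18*w - 20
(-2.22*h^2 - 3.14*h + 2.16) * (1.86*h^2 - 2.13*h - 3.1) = -4.1292*h^4 - 1.1118*h^3 + 17.5878*h^2 + 5.1332*h - 6.696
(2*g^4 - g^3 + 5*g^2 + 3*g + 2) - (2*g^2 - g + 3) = 2*g^4 - g^3 + 3*g^2 + 4*g - 1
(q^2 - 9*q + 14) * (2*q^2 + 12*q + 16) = 2*q^4 - 6*q^3 - 64*q^2 + 24*q + 224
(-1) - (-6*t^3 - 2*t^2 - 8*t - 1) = 6*t^3 + 2*t^2 + 8*t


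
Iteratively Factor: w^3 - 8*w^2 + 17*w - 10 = (w - 2)*(w^2 - 6*w + 5) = (w - 2)*(w - 1)*(w - 5)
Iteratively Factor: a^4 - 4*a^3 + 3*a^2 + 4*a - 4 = (a + 1)*(a^3 - 5*a^2 + 8*a - 4) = (a - 1)*(a + 1)*(a^2 - 4*a + 4) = (a - 2)*(a - 1)*(a + 1)*(a - 2)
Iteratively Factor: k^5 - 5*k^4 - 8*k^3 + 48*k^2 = (k - 4)*(k^4 - k^3 - 12*k^2) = k*(k - 4)*(k^3 - k^2 - 12*k) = k*(k - 4)^2*(k^2 + 3*k) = k^2*(k - 4)^2*(k + 3)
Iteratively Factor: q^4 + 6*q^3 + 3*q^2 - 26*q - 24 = (q + 4)*(q^3 + 2*q^2 - 5*q - 6) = (q + 1)*(q + 4)*(q^2 + q - 6) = (q + 1)*(q + 3)*(q + 4)*(q - 2)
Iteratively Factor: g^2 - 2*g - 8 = (g + 2)*(g - 4)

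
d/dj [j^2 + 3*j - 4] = 2*j + 3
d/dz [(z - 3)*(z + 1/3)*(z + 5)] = 3*z^2 + 14*z/3 - 43/3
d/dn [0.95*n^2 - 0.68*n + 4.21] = 1.9*n - 0.68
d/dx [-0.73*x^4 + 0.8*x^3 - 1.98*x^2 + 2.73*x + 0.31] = -2.92*x^3 + 2.4*x^2 - 3.96*x + 2.73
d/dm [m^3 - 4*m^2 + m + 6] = 3*m^2 - 8*m + 1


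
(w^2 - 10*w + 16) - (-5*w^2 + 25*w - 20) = 6*w^2 - 35*w + 36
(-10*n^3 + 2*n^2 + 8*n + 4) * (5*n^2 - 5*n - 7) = -50*n^5 + 60*n^4 + 100*n^3 - 34*n^2 - 76*n - 28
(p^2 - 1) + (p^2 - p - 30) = 2*p^2 - p - 31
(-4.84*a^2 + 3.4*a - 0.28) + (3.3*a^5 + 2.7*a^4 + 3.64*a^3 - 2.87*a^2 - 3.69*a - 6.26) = 3.3*a^5 + 2.7*a^4 + 3.64*a^3 - 7.71*a^2 - 0.29*a - 6.54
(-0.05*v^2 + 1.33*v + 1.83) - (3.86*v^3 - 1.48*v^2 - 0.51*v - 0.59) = -3.86*v^3 + 1.43*v^2 + 1.84*v + 2.42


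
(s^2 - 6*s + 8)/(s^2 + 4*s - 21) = (s^2 - 6*s + 8)/(s^2 + 4*s - 21)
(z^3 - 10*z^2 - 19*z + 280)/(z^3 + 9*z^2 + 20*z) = (z^2 - 15*z + 56)/(z*(z + 4))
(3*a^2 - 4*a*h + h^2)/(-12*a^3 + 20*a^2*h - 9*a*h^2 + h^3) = (-3*a + h)/(12*a^2 - 8*a*h + h^2)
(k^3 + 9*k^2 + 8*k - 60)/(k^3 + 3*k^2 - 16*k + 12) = (k + 5)/(k - 1)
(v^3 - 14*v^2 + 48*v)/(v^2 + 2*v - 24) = v*(v^2 - 14*v + 48)/(v^2 + 2*v - 24)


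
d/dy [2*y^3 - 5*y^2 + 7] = 2*y*(3*y - 5)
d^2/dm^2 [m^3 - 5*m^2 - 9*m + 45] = 6*m - 10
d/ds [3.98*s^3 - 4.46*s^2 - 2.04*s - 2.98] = 11.94*s^2 - 8.92*s - 2.04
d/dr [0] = 0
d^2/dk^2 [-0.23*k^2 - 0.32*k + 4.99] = -0.460000000000000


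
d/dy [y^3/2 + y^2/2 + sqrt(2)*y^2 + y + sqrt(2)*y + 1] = 3*y^2/2 + y + 2*sqrt(2)*y + 1 + sqrt(2)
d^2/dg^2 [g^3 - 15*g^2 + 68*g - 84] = 6*g - 30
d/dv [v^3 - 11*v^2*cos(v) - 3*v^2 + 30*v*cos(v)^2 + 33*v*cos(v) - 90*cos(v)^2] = 11*v^2*sin(v) + 3*v^2 - 33*v*sin(v) - 30*v*sin(2*v) - 22*v*cos(v) - 6*v + 90*sin(2*v) + 30*cos(v)^2 + 33*cos(v)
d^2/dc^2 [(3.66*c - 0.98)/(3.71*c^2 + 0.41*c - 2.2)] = ((4.2704 - 81.4716*c)*(3.71*c^2 + 0.41*c - 2.2) + (3.66*c - 0.98)*(7.42*c + 0.41)*(14.84*c + 0.82))/(3.71*c^2 + 0.41*c - 2.2)^3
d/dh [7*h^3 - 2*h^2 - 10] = h*(21*h - 4)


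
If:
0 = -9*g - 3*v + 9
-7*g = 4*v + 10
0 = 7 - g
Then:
No Solution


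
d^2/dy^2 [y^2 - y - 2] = 2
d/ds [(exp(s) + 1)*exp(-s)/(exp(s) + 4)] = (-exp(2*s) - 2*exp(s) - 4)*exp(-s)/(exp(2*s) + 8*exp(s) + 16)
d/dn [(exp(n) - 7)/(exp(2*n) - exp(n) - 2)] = (-(exp(n) - 7)*(2*exp(n) - 1) + exp(2*n) - exp(n) - 2)*exp(n)/(-exp(2*n) + exp(n) + 2)^2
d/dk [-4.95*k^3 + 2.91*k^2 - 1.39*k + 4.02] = -14.85*k^2 + 5.82*k - 1.39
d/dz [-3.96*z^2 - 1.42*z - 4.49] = -7.92*z - 1.42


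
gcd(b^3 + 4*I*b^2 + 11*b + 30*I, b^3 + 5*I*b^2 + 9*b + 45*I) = b^2 + 2*I*b + 15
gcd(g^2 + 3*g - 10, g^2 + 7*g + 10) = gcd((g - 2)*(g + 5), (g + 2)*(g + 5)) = g + 5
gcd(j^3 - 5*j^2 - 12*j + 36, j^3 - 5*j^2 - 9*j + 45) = j + 3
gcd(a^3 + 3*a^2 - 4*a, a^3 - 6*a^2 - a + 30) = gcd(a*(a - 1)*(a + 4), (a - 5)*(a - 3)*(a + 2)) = 1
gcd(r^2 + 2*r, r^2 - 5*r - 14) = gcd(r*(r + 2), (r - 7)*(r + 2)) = r + 2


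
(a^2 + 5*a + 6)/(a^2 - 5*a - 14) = (a + 3)/(a - 7)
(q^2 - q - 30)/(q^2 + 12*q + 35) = (q - 6)/(q + 7)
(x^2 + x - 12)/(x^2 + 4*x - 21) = (x + 4)/(x + 7)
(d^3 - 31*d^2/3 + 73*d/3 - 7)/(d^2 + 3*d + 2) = (3*d^3 - 31*d^2 + 73*d - 21)/(3*(d^2 + 3*d + 2))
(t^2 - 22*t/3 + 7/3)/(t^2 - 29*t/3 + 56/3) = (3*t - 1)/(3*t - 8)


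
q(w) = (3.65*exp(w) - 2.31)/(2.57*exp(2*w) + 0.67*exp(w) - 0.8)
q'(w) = (3.65*exp(w) - 2.31)*(-5.14*exp(2*w) - 0.67*exp(w))/(2.57*exp(2*w) + 0.67*exp(w) - 0.8)^2 + 3.65*exp(w)/(2.57*exp(2*w) + 0.67*exp(w) - 0.8) = (-9.3805*exp(2*w) + 11.8734*exp(w) - 1.3723)*exp(w)/(6.6049*exp(4*w) + 3.4438*exp(3*w) - 3.6631*exp(2*w) - 1.072*exp(w) + 0.64)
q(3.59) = 0.04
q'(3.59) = -0.04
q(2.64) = 0.10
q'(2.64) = -0.09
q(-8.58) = 2.89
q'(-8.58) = -0.00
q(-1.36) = 2.99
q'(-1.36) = 1.29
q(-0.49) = -0.13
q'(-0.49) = 4.41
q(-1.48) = 2.88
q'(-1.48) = 0.73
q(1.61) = 0.24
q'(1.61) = -0.20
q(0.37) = 0.54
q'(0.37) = -0.18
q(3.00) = 0.07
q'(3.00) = -0.06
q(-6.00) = 2.88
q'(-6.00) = -0.00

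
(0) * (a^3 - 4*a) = 0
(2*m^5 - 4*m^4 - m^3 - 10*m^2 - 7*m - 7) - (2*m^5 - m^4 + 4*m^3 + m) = -3*m^4 - 5*m^3 - 10*m^2 - 8*m - 7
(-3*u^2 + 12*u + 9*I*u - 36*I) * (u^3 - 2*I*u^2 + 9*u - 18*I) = -3*u^5 + 12*u^4 + 15*I*u^4 - 9*u^3 - 60*I*u^3 + 36*u^2 + 135*I*u^2 + 162*u - 540*I*u - 648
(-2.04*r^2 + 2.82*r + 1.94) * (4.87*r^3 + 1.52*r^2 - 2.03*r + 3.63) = -9.9348*r^5 + 10.6326*r^4 + 17.8754*r^3 - 10.181*r^2 + 6.2984*r + 7.0422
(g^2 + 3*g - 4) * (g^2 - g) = g^4 + 2*g^3 - 7*g^2 + 4*g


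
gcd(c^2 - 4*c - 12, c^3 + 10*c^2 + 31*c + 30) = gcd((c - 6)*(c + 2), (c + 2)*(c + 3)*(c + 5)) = c + 2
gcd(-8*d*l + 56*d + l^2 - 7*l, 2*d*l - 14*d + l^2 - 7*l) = l - 7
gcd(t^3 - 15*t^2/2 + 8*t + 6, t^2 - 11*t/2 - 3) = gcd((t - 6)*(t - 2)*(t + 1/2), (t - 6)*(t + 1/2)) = t^2 - 11*t/2 - 3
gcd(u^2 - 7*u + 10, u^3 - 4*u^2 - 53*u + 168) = 1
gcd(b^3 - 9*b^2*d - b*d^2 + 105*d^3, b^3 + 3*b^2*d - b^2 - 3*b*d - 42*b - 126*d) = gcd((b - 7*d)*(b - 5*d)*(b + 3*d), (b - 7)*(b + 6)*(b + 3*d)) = b + 3*d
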